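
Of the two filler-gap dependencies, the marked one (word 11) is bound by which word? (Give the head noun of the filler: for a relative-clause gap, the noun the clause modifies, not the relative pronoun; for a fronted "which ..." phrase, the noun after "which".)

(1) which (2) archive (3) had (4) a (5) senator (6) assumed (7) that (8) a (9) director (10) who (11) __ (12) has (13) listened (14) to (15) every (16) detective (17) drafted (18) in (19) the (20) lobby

9

The marked gap is inside the relative clause, the subject of "listened".
Its filler is the head noun "director" (via "who"), at word 9.
(The other dependency links word 2 to a gap after word 17.)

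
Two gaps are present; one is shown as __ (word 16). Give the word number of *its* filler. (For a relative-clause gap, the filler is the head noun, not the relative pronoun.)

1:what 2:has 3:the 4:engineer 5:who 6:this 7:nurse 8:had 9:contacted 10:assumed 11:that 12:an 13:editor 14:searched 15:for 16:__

The marked gap is the object of the preposition "for" of "searched".
Its filler is the fronted wh-phrase "what", at word 1.
(The other dependency links word 4 to a gap after word 9.)

1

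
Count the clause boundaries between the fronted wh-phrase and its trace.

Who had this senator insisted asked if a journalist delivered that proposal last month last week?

1

"who" is extracted from the subject of "asked".
Boundaries crossed, outermost first: [Ø] — 1 in total.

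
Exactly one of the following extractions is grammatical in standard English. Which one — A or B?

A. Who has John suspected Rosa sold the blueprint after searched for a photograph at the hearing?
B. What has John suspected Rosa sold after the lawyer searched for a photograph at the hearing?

B

In A, the wh-phrase is extracted from inside an adjunct island (introduced by "after"), which blocks movement.
In B, the extraction path crosses only that-complement boundaries, which are transparent.
So B is grammatical.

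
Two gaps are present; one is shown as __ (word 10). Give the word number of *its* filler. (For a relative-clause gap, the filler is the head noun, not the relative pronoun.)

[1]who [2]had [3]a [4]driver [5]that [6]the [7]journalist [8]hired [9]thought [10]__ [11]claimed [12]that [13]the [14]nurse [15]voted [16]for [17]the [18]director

1

The marked gap is the subject of "claimed".
Its filler is the fronted wh-phrase "who", at word 1.
(The other dependency links word 4 to a gap after word 8.)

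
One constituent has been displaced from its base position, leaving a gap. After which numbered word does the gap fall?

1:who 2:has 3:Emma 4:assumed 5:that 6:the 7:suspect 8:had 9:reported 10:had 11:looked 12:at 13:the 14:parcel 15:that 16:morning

The displaced element is "who" (word 1).
It is linked across 2 clause boundaries (that → Ø).
It functions as the subject of "looked", so the gap sits immediately after word 9 ("reported").
Base order: Emma has assumed that the suspect had reported who had looked at the parcel that morning.

9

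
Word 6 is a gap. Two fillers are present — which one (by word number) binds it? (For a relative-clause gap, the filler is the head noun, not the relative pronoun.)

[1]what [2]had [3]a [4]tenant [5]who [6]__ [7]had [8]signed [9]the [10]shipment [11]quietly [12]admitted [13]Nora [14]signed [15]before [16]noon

The marked gap is inside the relative clause, the subject of "signed".
Its filler is the head noun "tenant" (via "who"), at word 4.
(The other dependency links word 1 to a gap after word 14.)

4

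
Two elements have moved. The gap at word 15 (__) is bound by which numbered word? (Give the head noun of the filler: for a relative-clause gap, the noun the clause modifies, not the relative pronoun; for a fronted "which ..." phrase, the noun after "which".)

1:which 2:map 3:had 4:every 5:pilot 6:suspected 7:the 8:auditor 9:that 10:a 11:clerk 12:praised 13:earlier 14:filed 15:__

2

The marked gap is the direct object of "filed".
Its filler is the fronted wh-phrase "which map", at word 2.
(The other dependency links word 8 to a gap after word 12.)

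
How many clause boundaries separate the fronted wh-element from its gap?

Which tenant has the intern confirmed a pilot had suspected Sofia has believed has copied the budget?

3

"which tenant" is extracted from the subject of "copied".
Boundaries crossed, outermost first: [Ø], [Ø], [Ø] — 3 in total.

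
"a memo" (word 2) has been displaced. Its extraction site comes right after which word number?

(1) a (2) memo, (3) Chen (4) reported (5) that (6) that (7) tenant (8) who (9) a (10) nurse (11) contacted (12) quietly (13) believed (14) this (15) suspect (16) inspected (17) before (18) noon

The displaced element is "a memo" (word 2).
It is linked across 2 clause boundaries (that → Ø).
It functions as the direct object of "inspected", so the gap sits immediately after word 16 ("inspected").
Base order: Chen reported that that tenant who a nurse contacted quietly believed this suspect inspected a memo before noon.

16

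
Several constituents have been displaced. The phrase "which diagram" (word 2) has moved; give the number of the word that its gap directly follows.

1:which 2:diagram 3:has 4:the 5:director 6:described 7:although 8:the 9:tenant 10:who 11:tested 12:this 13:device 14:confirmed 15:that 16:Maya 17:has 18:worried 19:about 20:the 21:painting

6

The displaced element is "which diagram" (word 2).
It functions as the direct object of "described", so the gap sits immediately after word 6 ("described").
Base order: The director has described which diagram although the tenant who tested this device confirmed that Maya has worried about the painting.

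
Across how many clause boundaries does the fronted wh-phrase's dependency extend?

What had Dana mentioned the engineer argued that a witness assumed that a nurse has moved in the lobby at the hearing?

"what" is extracted from the object of "moved".
Boundaries crossed, outermost first: [Ø], [that], [that] — 3 in total.

3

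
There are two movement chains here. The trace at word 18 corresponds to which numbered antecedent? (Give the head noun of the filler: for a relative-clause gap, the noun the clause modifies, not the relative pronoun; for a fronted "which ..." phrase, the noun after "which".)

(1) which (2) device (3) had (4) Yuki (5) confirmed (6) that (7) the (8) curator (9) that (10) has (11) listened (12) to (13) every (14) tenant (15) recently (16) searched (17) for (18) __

2

The marked gap is the object of the preposition "for" of "searched".
Its filler is the fronted wh-phrase "which device", at word 2.
(The other dependency links word 8 to a gap after word 9.)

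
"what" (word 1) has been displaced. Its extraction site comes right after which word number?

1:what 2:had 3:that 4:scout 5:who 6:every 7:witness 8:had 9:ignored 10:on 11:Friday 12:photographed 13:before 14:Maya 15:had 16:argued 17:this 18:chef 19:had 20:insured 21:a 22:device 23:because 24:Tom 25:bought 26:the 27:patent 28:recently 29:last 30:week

The displaced element is "what" (word 1).
It functions as the direct object of "photographed", so the gap sits immediately after word 12 ("photographed").
Base order: That scout who every witness had ignored on Friday had photographed what before Maya had argued this chef had insured a device because Tom bought the patent recently last week.

12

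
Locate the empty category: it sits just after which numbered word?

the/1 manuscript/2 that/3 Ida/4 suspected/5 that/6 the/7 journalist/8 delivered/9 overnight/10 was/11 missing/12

9

The displaced element is "the manuscript" (word 2).
It is linked across 1 clause boundary (that).
It functions as the direct object of "delivered", so the gap sits immediately after word 9 ("delivered").
Base order: Ida suspected that the journalist delivered the manuscript overnight.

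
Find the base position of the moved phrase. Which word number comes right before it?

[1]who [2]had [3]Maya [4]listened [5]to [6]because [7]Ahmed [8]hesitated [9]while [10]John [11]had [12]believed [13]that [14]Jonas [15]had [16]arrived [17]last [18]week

5

The displaced element is "who" (word 1).
It functions as the object of the preposition "to" of "listened", so the gap sits immediately after word 5 ("to").
Base order: Maya had listened to who because Ahmed hesitated while John had believed that Jonas had arrived last week.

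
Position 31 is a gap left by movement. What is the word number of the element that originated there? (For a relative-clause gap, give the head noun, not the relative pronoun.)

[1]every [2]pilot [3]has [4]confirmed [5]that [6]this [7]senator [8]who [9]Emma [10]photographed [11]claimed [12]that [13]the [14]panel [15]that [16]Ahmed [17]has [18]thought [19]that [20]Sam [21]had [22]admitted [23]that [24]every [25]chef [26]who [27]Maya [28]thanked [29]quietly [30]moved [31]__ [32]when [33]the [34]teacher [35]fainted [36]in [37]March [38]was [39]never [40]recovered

14

The gap at 31 is the object of "moved", inside a relative clause.
The relative pronoun is "that" (word 15); it is bound by the head noun immediately before it.
Its filler is the head noun "panel", at word 14.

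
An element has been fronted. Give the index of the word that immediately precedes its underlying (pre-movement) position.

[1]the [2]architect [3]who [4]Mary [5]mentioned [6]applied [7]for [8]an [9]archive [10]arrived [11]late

5

The displaced element is "the architect" (word 2).
It is linked across 1 clause boundary (Ø).
It functions as the subject of "applied", so the gap sits immediately after word 5 ("mentioned").
Base order: Mary mentioned that the architect applied for an archive.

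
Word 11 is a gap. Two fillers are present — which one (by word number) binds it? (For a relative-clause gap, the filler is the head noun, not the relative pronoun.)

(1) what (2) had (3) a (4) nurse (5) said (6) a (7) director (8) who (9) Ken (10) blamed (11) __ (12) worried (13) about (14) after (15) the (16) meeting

7

The marked gap is inside the relative clause, the direct object of "blamed".
Its filler is the head noun "director" (via "who"), at word 7.
(The other dependency links word 1 to a gap after word 13.)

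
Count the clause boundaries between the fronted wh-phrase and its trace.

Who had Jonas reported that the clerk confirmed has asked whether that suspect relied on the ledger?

2

"who" is extracted from the subject of "asked".
Boundaries crossed, outermost first: [that], [Ø] — 2 in total.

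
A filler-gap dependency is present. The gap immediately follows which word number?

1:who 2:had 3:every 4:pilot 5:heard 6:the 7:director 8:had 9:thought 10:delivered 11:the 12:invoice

The displaced element is "who" (word 1).
It is linked across 2 clause boundaries (Ø → Ø).
It functions as the subject of "delivered", so the gap sits immediately after word 9 ("thought").
Base order: Every pilot had heard the director had thought that who delivered the invoice.

9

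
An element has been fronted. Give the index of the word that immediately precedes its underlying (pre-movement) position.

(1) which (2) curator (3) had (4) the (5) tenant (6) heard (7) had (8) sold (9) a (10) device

The displaced element is "which curator" (word 2).
It is linked across 1 clause boundary (Ø).
It functions as the subject of "sold", so the gap sits immediately after word 6 ("heard").
Base order: The tenant had heard that which curator had sold a device.

6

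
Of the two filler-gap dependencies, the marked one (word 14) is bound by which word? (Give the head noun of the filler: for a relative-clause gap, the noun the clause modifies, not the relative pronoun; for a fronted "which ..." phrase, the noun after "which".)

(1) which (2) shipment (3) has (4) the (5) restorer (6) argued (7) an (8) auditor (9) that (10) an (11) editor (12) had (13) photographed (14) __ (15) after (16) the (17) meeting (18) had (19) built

8

The marked gap is inside the relative clause, the direct object of "photographed".
Its filler is the head noun "auditor" (via "that"), at word 8.
(The other dependency links word 2 to a gap after word 19.)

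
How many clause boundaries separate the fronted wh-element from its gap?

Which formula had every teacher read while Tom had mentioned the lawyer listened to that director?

0

"which formula" originates inside the matrix clause — no clause boundary is crossed.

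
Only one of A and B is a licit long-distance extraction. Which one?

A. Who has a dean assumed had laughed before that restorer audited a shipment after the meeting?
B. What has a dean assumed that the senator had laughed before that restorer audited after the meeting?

A

In B, the wh-phrase is extracted from inside an adjunct island (introduced by "before"), which blocks movement.
In A, the extraction path crosses only that-complement boundaries, which are transparent.
So A is grammatical.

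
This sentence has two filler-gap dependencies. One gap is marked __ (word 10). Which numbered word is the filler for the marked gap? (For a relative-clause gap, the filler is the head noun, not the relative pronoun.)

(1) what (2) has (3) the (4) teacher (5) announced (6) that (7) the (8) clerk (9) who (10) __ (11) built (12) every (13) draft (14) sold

The marked gap is inside the relative clause, the subject of "built".
Its filler is the head noun "clerk" (via "who"), at word 8.
(The other dependency links word 1 to a gap after word 14.)

8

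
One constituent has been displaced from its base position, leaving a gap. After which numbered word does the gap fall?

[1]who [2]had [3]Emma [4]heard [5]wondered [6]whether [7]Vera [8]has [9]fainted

The displaced element is "who" (word 1).
It is linked across 1 clause boundary (Ø).
It functions as the subject of "wondered", so the gap sits immediately after word 4 ("heard").
Base order: Emma had heard that who wondered whether Vera has fainted.

4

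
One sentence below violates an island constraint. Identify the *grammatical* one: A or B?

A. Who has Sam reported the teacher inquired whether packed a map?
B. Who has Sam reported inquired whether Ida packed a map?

In A, the wh-phrase is extracted from inside a wh-island (introduced by "whether"), which blocks movement.
In B, the extraction path crosses only that-complement boundaries, which are transparent.
So B is grammatical.

B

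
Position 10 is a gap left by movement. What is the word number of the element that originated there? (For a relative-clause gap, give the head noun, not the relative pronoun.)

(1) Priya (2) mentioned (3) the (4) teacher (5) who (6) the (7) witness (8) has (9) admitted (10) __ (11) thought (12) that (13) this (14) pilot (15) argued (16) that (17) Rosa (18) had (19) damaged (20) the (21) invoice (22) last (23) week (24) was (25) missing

4

The gap at 10 is the subject of "thought", inside a relative clause.
The relative pronoun is "who" (word 5); it is bound by the head noun immediately before it.
Its filler is the head noun "teacher", at word 4.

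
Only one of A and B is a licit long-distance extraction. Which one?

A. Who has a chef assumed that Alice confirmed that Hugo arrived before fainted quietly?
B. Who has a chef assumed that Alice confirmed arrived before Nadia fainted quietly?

In A, the wh-phrase is extracted from inside an adjunct island (introduced by "before"), which blocks movement.
In B, the extraction path crosses only that-complement boundaries, which are transparent.
So B is grammatical.

B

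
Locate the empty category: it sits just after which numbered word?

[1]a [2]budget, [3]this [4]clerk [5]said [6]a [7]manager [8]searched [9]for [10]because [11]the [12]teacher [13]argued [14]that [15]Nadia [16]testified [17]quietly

9

The displaced element is "a budget" (word 2).
It is linked across 1 clause boundary (Ø).
It functions as the object of the preposition "for" of "searched", so the gap sits immediately after word 9 ("for").
Base order: This clerk said a manager searched for a budget because the teacher argued that Nadia testified quietly.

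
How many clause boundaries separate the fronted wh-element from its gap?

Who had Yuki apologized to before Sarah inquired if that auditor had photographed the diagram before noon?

"who" originates inside the matrix clause — no clause boundary is crossed.

0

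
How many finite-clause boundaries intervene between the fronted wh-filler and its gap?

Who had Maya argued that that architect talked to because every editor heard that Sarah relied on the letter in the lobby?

1

"who" is extracted from the PP object of "talked".
Boundaries crossed, outermost first: [that] — 1 in total.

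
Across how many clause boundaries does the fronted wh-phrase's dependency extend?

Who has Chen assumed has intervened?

"who" is extracted from the subject of "intervened".
Boundaries crossed, outermost first: [Ø] — 1 in total.

1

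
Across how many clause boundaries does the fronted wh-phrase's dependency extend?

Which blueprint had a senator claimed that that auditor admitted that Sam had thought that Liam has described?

3

"which blueprint" is extracted from the object of "described".
Boundaries crossed, outermost first: [that], [that], [that] — 3 in total.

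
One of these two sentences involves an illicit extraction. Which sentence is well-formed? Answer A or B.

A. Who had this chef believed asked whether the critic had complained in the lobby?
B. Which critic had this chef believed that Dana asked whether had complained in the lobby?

In B, the wh-phrase is extracted from inside a wh-island (introduced by "whether"), which blocks movement.
In A, the extraction path crosses only that-complement boundaries, which are transparent.
So A is grammatical.

A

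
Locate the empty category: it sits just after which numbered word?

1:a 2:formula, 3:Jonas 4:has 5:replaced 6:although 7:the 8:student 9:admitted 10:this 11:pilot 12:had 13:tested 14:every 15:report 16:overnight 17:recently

5

The displaced element is "a formula" (word 2).
It functions as the direct object of "replaced", so the gap sits immediately after word 5 ("replaced").
Base order: Jonas has replaced a formula although the student admitted this pilot had tested every report overnight recently.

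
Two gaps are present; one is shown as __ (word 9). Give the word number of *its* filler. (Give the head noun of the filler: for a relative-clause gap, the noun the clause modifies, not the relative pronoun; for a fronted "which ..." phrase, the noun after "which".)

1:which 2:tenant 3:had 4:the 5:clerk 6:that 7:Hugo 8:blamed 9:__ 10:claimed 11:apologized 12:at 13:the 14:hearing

The marked gap is inside the relative clause, the direct object of "blamed".
Its filler is the head noun "clerk" (via "that"), at word 5.
(The other dependency links word 2 to a gap after word 10.)

5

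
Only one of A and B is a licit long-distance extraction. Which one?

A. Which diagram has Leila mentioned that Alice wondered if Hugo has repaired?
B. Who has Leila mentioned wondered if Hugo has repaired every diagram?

B

In A, the wh-phrase is extracted from inside a wh-island (introduced by "if"), which blocks movement.
In B, the extraction path crosses only that-complement boundaries, which are transparent.
So B is grammatical.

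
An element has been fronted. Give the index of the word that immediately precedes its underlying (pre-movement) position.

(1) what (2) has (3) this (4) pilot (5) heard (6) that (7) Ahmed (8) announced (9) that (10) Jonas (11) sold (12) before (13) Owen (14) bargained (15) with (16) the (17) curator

11

The displaced element is "what" (word 1).
It is linked across 2 clause boundaries (that → that).
It functions as the direct object of "sold", so the gap sits immediately after word 11 ("sold").
Base order: This pilot has heard that Ahmed announced that Jonas sold what before Owen bargained with the curator.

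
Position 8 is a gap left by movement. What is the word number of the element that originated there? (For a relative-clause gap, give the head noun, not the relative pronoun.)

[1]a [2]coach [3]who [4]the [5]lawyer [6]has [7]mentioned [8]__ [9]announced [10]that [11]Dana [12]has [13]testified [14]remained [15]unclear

2

The gap at 8 is the subject of "announced", inside a relative clause.
The relative pronoun is "who" (word 3); it is bound by the head noun immediately before it.
Its filler is the head noun "coach", at word 2.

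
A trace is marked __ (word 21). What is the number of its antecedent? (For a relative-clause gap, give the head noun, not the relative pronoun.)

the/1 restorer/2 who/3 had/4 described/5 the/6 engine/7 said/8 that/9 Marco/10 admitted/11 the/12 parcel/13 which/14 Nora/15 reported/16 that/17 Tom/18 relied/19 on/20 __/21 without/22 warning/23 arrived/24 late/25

The gap at 21 is the prepositional object of "relied", inside a relative clause.
The relative pronoun is "which" (word 14); it is bound by the head noun immediately before it.
Its filler is the head noun "parcel", at word 13.

13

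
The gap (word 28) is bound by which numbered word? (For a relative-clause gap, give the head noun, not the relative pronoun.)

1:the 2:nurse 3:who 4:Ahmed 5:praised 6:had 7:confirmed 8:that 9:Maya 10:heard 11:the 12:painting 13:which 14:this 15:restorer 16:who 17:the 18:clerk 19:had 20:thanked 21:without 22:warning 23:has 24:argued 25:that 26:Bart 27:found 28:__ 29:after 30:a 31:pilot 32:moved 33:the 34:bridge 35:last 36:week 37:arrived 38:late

The gap at 28 is the object of "found", inside a relative clause.
The relative pronoun is "which" (word 13); it is bound by the head noun immediately before it.
Its filler is the head noun "painting", at word 12.

12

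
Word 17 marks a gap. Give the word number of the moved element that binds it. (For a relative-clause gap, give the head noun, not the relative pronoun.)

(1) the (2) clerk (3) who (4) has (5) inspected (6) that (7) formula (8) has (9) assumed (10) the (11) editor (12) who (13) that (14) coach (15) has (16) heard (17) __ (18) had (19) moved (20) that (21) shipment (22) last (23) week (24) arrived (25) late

11

The gap at 17 is the subject of "moved", inside a relative clause.
The relative pronoun is "who" (word 12); it is bound by the head noun immediately before it.
Its filler is the head noun "editor", at word 11.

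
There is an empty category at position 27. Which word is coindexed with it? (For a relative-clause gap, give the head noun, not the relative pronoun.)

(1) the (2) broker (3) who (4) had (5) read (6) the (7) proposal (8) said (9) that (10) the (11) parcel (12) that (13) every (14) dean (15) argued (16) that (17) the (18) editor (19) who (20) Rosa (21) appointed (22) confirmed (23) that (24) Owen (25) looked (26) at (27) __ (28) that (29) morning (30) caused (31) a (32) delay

11

The gap at 27 is the prepositional object of "looked", inside a relative clause.
The relative pronoun is "that" (word 12); it is bound by the head noun immediately before it.
Its filler is the head noun "parcel", at word 11.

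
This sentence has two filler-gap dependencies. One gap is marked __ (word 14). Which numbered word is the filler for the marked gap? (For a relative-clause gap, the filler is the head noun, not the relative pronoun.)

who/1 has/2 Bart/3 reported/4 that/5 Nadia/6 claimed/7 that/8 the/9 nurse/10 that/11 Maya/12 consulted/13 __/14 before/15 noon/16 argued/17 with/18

The marked gap is inside the relative clause, the direct object of "consulted".
Its filler is the head noun "nurse" (via "that"), at word 10.
(The other dependency links word 1 to a gap after word 18.)

10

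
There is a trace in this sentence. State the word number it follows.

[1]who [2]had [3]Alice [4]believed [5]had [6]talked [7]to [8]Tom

The displaced element is "who" (word 1).
It is linked across 1 clause boundary (Ø).
It functions as the subject of "talked", so the gap sits immediately after word 4 ("believed").
Base order: Alice had believed that who had talked to Tom.

4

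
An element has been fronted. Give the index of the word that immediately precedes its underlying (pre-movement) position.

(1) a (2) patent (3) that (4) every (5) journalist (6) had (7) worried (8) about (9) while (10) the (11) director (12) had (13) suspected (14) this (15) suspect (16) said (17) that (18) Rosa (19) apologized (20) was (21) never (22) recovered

8

The displaced element is "a patent" (word 2).
It functions as the object of the preposition "about" of "worried", so the gap sits immediately after word 8 ("about").
Base order: Every journalist had worried about a patent while the director had suspected this suspect said that Rosa apologized.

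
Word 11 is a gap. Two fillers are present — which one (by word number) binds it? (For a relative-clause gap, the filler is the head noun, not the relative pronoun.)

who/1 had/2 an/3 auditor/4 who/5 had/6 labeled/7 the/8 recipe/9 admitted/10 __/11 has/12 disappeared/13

1

The marked gap is the subject of "disappeared".
Its filler is the fronted wh-phrase "who", at word 1.
(The other dependency links word 4 to a gap after word 5.)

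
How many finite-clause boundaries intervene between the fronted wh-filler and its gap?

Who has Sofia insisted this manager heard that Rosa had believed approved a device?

3

"who" is extracted from the subject of "approved".
Boundaries crossed, outermost first: [Ø], [that], [Ø] — 3 in total.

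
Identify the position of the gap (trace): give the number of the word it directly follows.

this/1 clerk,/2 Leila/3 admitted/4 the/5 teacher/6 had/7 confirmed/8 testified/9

The displaced element is "this clerk" (word 2).
It is linked across 2 clause boundaries (Ø → Ø).
It functions as the subject of "testified", so the gap sits immediately after word 8 ("confirmed").
Base order: Leila admitted the teacher had confirmed that this clerk testified.

8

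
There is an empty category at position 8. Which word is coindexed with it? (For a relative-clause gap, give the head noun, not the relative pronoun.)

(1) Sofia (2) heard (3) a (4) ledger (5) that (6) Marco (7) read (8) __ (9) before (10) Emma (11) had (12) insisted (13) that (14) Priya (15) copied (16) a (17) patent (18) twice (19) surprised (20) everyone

The gap at 8 is the object of "read", inside a relative clause.
The relative pronoun is "that" (word 5); it is bound by the head noun immediately before it.
Its filler is the head noun "ledger", at word 4.

4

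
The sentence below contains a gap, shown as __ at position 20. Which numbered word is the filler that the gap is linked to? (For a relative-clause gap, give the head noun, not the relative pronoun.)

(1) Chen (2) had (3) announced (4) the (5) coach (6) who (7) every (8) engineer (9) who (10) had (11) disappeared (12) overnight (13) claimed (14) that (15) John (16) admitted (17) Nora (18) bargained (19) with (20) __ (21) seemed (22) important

The gap at 20 is the prepositional object of "bargained", inside a relative clause.
The relative pronoun is "who" (word 6); it is bound by the head noun immediately before it.
Its filler is the head noun "coach", at word 5.

5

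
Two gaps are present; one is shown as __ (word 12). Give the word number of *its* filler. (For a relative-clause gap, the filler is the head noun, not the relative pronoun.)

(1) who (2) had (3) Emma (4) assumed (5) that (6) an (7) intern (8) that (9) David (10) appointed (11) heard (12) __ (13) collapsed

The marked gap is the subject of "collapsed".
Its filler is the fronted wh-phrase "who", at word 1.
(The other dependency links word 7 to a gap after word 10.)

1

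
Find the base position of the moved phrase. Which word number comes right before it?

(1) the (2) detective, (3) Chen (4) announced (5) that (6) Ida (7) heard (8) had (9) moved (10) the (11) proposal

7

The displaced element is "the detective" (word 2).
It is linked across 2 clause boundaries (that → Ø).
It functions as the subject of "moved", so the gap sits immediately after word 7 ("heard").
Base order: Chen announced that Ida heard that the detective had moved the proposal.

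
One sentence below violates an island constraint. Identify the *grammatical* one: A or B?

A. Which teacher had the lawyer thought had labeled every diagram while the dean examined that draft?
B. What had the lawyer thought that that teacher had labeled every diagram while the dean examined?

A

In B, the wh-phrase is extracted from inside an adjunct island (introduced by "while"), which blocks movement.
In A, the extraction path crosses only that-complement boundaries, which are transparent.
So A is grammatical.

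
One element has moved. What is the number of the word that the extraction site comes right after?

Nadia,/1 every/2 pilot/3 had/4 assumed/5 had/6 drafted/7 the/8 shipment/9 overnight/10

5

The displaced element is "Nadia" (word 1).
It is linked across 1 clause boundary (Ø).
It functions as the subject of "drafted", so the gap sits immediately after word 5 ("assumed").
Base order: Every pilot had assumed that Nadia had drafted the shipment overnight.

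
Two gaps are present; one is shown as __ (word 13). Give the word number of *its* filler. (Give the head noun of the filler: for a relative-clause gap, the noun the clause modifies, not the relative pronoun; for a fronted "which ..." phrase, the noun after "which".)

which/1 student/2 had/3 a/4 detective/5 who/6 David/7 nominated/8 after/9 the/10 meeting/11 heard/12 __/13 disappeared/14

The marked gap is the subject of "disappeared".
Its filler is the fronted wh-phrase "which student", at word 2.
(The other dependency links word 5 to a gap after word 8.)

2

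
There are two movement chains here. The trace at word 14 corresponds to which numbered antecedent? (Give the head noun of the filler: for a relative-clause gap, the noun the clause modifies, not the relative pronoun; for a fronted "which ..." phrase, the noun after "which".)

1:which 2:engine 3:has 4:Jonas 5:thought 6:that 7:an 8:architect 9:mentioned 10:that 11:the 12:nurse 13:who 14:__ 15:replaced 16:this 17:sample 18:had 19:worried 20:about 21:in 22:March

The marked gap is inside the relative clause, the subject of "replaced".
Its filler is the head noun "nurse" (via "who"), at word 12.
(The other dependency links word 2 to a gap after word 20.)

12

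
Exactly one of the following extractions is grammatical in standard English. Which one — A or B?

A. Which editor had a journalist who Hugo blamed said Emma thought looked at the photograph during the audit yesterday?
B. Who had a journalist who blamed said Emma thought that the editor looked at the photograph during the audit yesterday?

A

In B, the wh-phrase is extracted from inside a complex-NP island (relative clause) (introduced by "who"), which blocks movement.
In A, the extraction path crosses only that-complement boundaries, which are transparent.
So A is grammatical.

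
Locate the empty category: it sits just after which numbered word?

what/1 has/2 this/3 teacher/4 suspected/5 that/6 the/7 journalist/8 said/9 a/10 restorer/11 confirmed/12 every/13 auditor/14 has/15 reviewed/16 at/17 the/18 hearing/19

16

The displaced element is "what" (word 1).
It is linked across 3 clause boundaries (that → Ø → Ø).
It functions as the direct object of "reviewed", so the gap sits immediately after word 16 ("reviewed").
Base order: This teacher has suspected that the journalist said a restorer confirmed every auditor has reviewed what at the hearing.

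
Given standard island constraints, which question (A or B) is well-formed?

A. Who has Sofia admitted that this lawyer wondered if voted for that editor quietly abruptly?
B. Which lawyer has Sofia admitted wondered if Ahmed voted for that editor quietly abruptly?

B

In A, the wh-phrase is extracted from inside a wh-island (introduced by "if"), which blocks movement.
In B, the extraction path crosses only that-complement boundaries, which are transparent.
So B is grammatical.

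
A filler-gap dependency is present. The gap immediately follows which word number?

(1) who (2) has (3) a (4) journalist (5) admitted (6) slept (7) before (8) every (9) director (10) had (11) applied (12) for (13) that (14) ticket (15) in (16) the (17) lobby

The displaced element is "who" (word 1).
It is linked across 1 clause boundary (Ø).
It functions as the subject of "slept", so the gap sits immediately after word 5 ("admitted").
Base order: A journalist has admitted that who slept before every director had applied for that ticket in the lobby.

5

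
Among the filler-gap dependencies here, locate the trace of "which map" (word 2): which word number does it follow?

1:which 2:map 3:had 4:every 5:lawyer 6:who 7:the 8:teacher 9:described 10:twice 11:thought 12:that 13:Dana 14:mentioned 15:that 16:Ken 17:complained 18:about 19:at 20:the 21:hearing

The displaced element is "which map" (word 2).
It is linked across 2 clause boundaries (that → that).
It functions as the object of the preposition "about" of "complained", so the gap sits immediately after word 18 ("about").
Base order: Every lawyer who the teacher described twice had thought that Dana mentioned that Ken complained about which map at the hearing.

18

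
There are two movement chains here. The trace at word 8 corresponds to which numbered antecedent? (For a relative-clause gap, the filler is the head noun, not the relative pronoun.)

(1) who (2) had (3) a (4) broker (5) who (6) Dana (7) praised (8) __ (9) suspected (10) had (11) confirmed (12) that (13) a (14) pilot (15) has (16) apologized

The marked gap is inside the relative clause, the direct object of "praised".
Its filler is the head noun "broker" (via "who"), at word 4.
(The other dependency links word 1 to a gap after word 9.)

4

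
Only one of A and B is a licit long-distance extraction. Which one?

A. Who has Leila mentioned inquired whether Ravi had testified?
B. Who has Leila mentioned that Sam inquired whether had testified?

A

In B, the wh-phrase is extracted from inside a wh-island (introduced by "whether"), which blocks movement.
In A, the extraction path crosses only that-complement boundaries, which are transparent.
So A is grammatical.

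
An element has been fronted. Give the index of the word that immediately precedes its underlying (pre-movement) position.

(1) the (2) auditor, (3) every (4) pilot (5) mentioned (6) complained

The displaced element is "the auditor" (word 2).
It is linked across 1 clause boundary (Ø).
It functions as the subject of "complained", so the gap sits immediately after word 5 ("mentioned").
Base order: Every pilot mentioned that the auditor complained.

5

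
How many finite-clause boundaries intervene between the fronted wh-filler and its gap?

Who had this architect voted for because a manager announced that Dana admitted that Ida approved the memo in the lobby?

"who" originates inside the matrix clause — no clause boundary is crossed.

0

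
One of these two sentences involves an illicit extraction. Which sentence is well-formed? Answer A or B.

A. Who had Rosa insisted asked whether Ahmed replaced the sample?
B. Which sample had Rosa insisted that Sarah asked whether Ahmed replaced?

In B, the wh-phrase is extracted from inside a wh-island (introduced by "whether"), which blocks movement.
In A, the extraction path crosses only that-complement boundaries, which are transparent.
So A is grammatical.

A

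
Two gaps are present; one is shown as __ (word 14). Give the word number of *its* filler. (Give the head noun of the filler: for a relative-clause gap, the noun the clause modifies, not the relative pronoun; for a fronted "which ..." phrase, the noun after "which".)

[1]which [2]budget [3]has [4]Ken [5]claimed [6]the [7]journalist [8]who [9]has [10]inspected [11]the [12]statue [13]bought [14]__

2

The marked gap is the direct object of "bought".
Its filler is the fronted wh-phrase "which budget", at word 2.
(The other dependency links word 7 to a gap after word 8.)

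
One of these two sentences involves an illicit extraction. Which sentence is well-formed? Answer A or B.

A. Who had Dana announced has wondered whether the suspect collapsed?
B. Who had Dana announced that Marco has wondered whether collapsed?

A

In B, the wh-phrase is extracted from inside a wh-island (introduced by "whether"), which blocks movement.
In A, the extraction path crosses only that-complement boundaries, which are transparent.
So A is grammatical.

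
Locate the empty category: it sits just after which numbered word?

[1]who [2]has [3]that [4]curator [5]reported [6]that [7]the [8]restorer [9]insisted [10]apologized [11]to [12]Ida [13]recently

The displaced element is "who" (word 1).
It is linked across 2 clause boundaries (that → Ø).
It functions as the subject of "apologized", so the gap sits immediately after word 9 ("insisted").
Base order: That curator has reported that the restorer insisted that who apologized to Ida recently.

9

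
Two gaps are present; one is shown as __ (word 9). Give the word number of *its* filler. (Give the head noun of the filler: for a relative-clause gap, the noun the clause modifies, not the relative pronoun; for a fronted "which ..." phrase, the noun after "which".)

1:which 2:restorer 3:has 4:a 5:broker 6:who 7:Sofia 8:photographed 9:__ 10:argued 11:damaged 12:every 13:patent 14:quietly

5

The marked gap is inside the relative clause, the direct object of "photographed".
Its filler is the head noun "broker" (via "who"), at word 5.
(The other dependency links word 2 to a gap after word 10.)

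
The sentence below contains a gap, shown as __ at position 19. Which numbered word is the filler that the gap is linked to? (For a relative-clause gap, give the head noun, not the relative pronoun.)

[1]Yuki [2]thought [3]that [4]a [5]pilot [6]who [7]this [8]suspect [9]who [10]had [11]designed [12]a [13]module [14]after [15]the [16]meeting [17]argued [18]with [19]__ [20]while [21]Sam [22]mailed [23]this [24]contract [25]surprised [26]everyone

The gap at 19 is the prepositional object of "argued", inside a relative clause.
The relative pronoun is "who" (word 6); it is bound by the head noun immediately before it.
Its filler is the head noun "pilot", at word 5.

5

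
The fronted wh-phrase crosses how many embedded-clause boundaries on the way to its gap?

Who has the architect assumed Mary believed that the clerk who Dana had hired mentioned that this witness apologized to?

"who" is extracted from the PP object of "apologized".
Boundaries crossed, outermost first: [Ø], [that], [that] — 3 in total.

3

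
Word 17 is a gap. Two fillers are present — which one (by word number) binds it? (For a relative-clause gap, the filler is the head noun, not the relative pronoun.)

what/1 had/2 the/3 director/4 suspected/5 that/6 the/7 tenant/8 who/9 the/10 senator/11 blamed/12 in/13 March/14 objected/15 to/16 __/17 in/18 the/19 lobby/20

The marked gap is the object of the preposition "to" of "objected".
Its filler is the fronted wh-phrase "what", at word 1.
(The other dependency links word 8 to a gap after word 12.)

1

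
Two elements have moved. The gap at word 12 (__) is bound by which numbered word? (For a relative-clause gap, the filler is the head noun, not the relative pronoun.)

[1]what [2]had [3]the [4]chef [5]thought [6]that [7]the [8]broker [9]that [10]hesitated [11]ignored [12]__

The marked gap is the direct object of "ignored".
Its filler is the fronted wh-phrase "what", at word 1.
(The other dependency links word 8 to a gap after word 9.)

1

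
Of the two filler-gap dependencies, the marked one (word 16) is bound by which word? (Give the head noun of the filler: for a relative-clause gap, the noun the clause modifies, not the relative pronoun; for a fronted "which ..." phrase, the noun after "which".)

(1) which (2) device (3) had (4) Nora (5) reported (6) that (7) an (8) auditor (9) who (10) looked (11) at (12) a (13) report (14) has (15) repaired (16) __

2

The marked gap is the direct object of "repaired".
Its filler is the fronted wh-phrase "which device", at word 2.
(The other dependency links word 8 to a gap after word 9.)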